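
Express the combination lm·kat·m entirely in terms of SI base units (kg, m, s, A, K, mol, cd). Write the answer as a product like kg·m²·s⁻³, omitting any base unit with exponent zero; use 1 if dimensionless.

m·s⁻¹·mol·cd

lm = cd·sr = cd (luminous flux; sr is dimensionless).
kat = mol/s = s⁻¹·mol (catalytic activity).
Combining: lm·kat·m = cd · (s⁻¹·mol) · m = m·s⁻¹·mol·cd.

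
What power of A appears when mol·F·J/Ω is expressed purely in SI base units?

4

Ω = kg·m²·s⁻³·A⁻².
So Ω⁻¹ = kg⁻¹·m⁻²·s³·A².
F = kg⁻¹·m⁻²·s⁴·A².
J = kg·m²·s⁻².
Combining: mol·Ω⁻¹·F·J = mol · (kg⁻¹·m⁻²·s³·A²) · (kg⁻¹·m⁻²·s⁴·A²) · (kg·m²·s⁻²) = kg⁻¹·m⁻²·s⁵·A⁴·mol.
The exponent of A is 4.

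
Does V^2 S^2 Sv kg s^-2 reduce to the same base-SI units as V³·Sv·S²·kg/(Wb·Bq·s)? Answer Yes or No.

Left side:
  V = W/A (potential = power per current),
      = kg·m²·s⁻³·A⁻¹.
  So V² = kg²·m⁴·s⁻⁶·A⁻².
  S = 1/Ω (conductance is reciprocal resistance),
      = kg⁻¹·m⁻²·s³·A².
  So S² = kg⁻²·m⁻⁴·s⁶·A⁴.
  Sv = J/kg (equivalent dose = energy per mass),
      = m²·s⁻².
  Combining: V²·S²·Sv·kg·s⁻² = (kg²·m⁴·s⁻⁶·A⁻²) · (kg⁻²·m⁻⁴·s⁶·A⁴) · (m²·s⁻²) · kg · s⁻² = kg·m²·s⁻⁴·A².
Right side:
  V = W/A (potential = power per current),
      = kg·m²·s⁻³·A⁻¹.
  So V³ = kg³·m⁶·s⁻⁹·A⁻³.
  Sv = J/kg (equivalent dose = energy per mass),
      = m²·s⁻².
  Wb = V·s (flux: a volt is a weber per second),
      = kg·m²·s⁻²·A⁻¹.
  So Wb⁻¹ = kg⁻¹·m⁻²·s²·A.
  Bq = 1/s = s⁻¹ (activity is decays per second).
  So Bq⁻¹ = s.
  S = 1/Ω (conductance is reciprocal resistance),
      = kg⁻¹·m⁻²·s³·A².
  So S² = kg⁻²·m⁻⁴·s⁶·A⁴.
  Combining: V³·Sv·Wb⁻¹·Bq⁻¹·S²·s⁻¹·kg = (kg³·m⁶·s⁻⁹·A⁻³) · (m²·s⁻²) · (kg⁻¹·m⁻²·s²·A) · s · (kg⁻²·m⁻⁴·s⁶·A⁴) · s⁻¹ · kg = kg·m²·s⁻³·A².
Left is kg·m²·s⁻⁴·A²; right is kg·m²·s⁻³·A² — different.

No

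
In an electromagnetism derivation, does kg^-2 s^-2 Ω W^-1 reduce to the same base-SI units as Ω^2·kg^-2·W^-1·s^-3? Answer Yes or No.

Left side:
  Ω = kg·m²·s⁻³·A⁻².
  W = kg·m²·s⁻³.
  So W⁻¹ = kg⁻¹·m⁻²·s³.
  Combining: kg⁻²·s⁻²·Ω·W⁻¹ = kg⁻² · s⁻² · (kg·m²·s⁻³·A⁻²) · (kg⁻¹·m⁻²·s³) = kg⁻²·s⁻²·A⁻².
Right side:
  Ω = kg·m²·s⁻³·A⁻².
  So Ω² = kg²·m⁴·s⁻⁶·A⁻⁴.
  W = kg·m²·s⁻³.
  So W⁻¹ = kg⁻¹·m⁻²·s³.
  Combining: Ω²·kg⁻²·W⁻¹·s⁻³ = (kg²·m⁴·s⁻⁶·A⁻⁴) · kg⁻² · (kg⁻¹·m⁻²·s³) · s⁻³ = kg⁻¹·m²·s⁻⁶·A⁻⁴.
Left is kg⁻²·s⁻²·A⁻²; right is kg⁻¹·m²·s⁻⁶·A⁻⁴ — different.

No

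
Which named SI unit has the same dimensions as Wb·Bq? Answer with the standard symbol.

Wb = V·s (flux: a volt is a weber per second),
    = kg·m²·s⁻²·A⁻¹.
Bq = 1/s = s⁻¹ (activity is decays per second).
Combining: Wb·Bq = (kg·m²·s⁻²·A⁻¹) · s⁻¹ = kg·m²·s⁻³·A⁻¹.
kg·m²·s⁻³·A⁻¹ is the base-SI form of the volt.

V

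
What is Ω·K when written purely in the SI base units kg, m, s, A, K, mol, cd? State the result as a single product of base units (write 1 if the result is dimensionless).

Ω = kg·m²·s⁻³·A⁻².
Combining: Ω·K = (kg·m²·s⁻³·A⁻²) · K = kg·m²·s⁻³·A⁻²·K.

kg·m²·s⁻³·A⁻²·K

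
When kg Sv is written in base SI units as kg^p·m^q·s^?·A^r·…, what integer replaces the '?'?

-2

Sv = J/kg (equivalent dose = energy per mass),
    = m²·s⁻².
Combining: kg·Sv = kg · (m²·s⁻²) = kg·m²·s⁻².
The exponent of s is -2.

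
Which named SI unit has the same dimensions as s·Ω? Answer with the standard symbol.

H

Ω = V/A (resistance = voltage per current),
    = kg·m²·s⁻³·A⁻².
Combining: s·Ω = s · (kg·m²·s⁻³·A⁻²) = kg·m²·s⁻²·A⁻².
kg·m²·s⁻²·A⁻² is the base-SI form of the henry.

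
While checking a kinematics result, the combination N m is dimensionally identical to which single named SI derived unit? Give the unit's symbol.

N = kg·m·s⁻².
Combining: N·m = (kg·m·s⁻²) · m = kg·m²·s⁻².
kg·m²·s⁻² is the base-SI form of the joule.

J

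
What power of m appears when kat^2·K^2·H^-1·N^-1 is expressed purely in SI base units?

kat = mol/s = s⁻¹·mol (catalytic activity).
So kat² = s⁻²·mol².
H = Wb/A (inductance = flux per current),
    = kg·m²·s⁻²·A⁻².
So H⁻¹ = kg⁻¹·m⁻²·s²·A².
N = kg·m/s² = kg·m·s⁻² (force = mass × acceleration).
So N⁻¹ = kg⁻¹·m⁻¹·s².
Combining: kat²·K²·H⁻¹·N⁻¹ = (s⁻²·mol²) · K² · (kg⁻¹·m⁻²·s²·A²) · (kg⁻¹·m⁻¹·s²) = kg⁻²·m⁻³·s²·A²·K²·mol².
The exponent of m is -3.

-3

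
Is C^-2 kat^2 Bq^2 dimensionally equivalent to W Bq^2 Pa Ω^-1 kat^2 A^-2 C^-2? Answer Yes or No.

No

Left side:
  C = A·s = s·A (charge = current × time).
  So C⁻² = s⁻²·A⁻².
  kat = mol/s = s⁻¹·mol (catalytic activity).
  So kat² = s⁻²·mol².
  Bq = 1/s = s⁻¹ (activity is decays per second).
  So Bq² = s⁻².
  Combining: C⁻²·kat²·Bq² = (s⁻²·A⁻²) · (s⁻²·mol²) · s⁻² = s⁻⁶·A⁻²·mol².
Right side:
  W = J/s (power = energy per time),
      = kg·m²·s⁻³.
  Bq = 1/s = s⁻¹ (activity is decays per second).
  So Bq² = s⁻².
  Pa = N/m² (pressure = force per area),
      = kg·m⁻¹·s⁻².
  Ω = V/A (resistance = voltage per current),
      = kg·m²·s⁻³·A⁻².
  So Ω⁻¹ = kg⁻¹·m⁻²·s³·A².
  kat = mol/s = s⁻¹·mol (catalytic activity).
  So kat² = s⁻²·mol².
  C = A·s = s·A (charge = current × time).
  So C⁻² = s⁻²·A⁻².
  Combining: W·Bq²·Pa·Ω⁻¹·kat²·A⁻²·C⁻² = (kg·m²·s⁻³) · s⁻² · (kg·m⁻¹·s⁻²) · (kg⁻¹·m⁻²·s³·A²) · (s⁻²·mol²) · A⁻² · (s⁻²·A⁻²) = kg·m⁻¹·s⁻⁸·A⁻²·mol².
Left is s⁻⁶·A⁻²·mol²; right is kg·m⁻¹·s⁻⁸·A⁻²·mol² — different.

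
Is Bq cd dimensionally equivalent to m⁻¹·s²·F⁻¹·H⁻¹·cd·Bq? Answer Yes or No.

No

Left side:
  Bq = 1/s = s⁻¹ (activity is decays per second).
  Combining: Bq·cd = s⁻¹ · cd = s⁻¹·cd.
Right side:
  F = kg⁻¹·m⁻²·s⁴·A².
  So F⁻¹ = kg·m²·s⁻⁴·A⁻².
  H = kg·m²·s⁻²·A⁻².
  So H⁻¹ = kg⁻¹·m⁻²·s²·A².
  Bq = s⁻¹.
  Combining: m⁻¹·s²·F⁻¹·H⁻¹·cd·Bq = m⁻¹ · s² · (kg·m²·s⁻⁴·A⁻²) · (kg⁻¹·m⁻²·s²·A²) · cd · s⁻¹ = m⁻¹·s⁻¹·cd.
Left is s⁻¹·cd; right is m⁻¹·s⁻¹·cd — different.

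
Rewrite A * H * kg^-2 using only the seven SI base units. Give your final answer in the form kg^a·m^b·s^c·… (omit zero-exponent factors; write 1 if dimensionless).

H = kg·m²·s⁻²·A⁻².
Combining: A·H·kg⁻² = A · (kg·m²·s⁻²·A⁻²) · kg⁻² = kg⁻¹·m²·s⁻²·A⁻¹.

kg⁻¹·m²·s⁻²·A⁻¹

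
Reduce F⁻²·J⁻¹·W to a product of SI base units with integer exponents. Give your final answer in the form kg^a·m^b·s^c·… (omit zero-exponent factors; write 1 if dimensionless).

F = kg⁻¹·m⁻²·s⁴·A².
So F⁻² = kg²·m⁴·s⁻⁸·A⁻⁴.
J = kg·m²·s⁻².
So J⁻¹ = kg⁻¹·m⁻²·s².
W = kg·m²·s⁻³.
Combining: F⁻²·J⁻¹·W = (kg²·m⁴·s⁻⁸·A⁻⁴) · (kg⁻¹·m⁻²·s²) · (kg·m²·s⁻³) = kg²·m⁴·s⁻⁹·A⁻⁴.

kg²·m⁴·s⁻⁹·A⁻⁴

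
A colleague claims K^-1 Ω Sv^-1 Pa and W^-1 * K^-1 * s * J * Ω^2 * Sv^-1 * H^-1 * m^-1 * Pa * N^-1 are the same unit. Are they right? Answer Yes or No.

No

Left side:
  Ω = kg·m²·s⁻³·A⁻².
  Sv = m²·s⁻².
  So Sv⁻¹ = m⁻²·s².
  Pa = kg·m⁻¹·s⁻².
  Combining: K⁻¹·Ω·Sv⁻¹·Pa = K⁻¹ · (kg·m²·s⁻³·A⁻²) · (m⁻²·s²) · (kg·m⁻¹·s⁻²) = kg²·m⁻¹·s⁻³·A⁻²·K⁻¹.
Right side:
  W = J/s (power = energy per time),
      = kg·m²·s⁻³.
  So W⁻¹ = kg⁻¹·m⁻²·s³.
  J = N·m (work = force × distance),
      = kg·m²·s⁻².
  Ω = V/A (resistance = voltage per current),
      = kg·m²·s⁻³·A⁻².
  So Ω² = kg²·m⁴·s⁻⁶·A⁻⁴.
  Sv = J/kg (equivalent dose = energy per mass),
      = m²·s⁻².
  So Sv⁻¹ = m⁻²·s².
  H = Wb/A (inductance = flux per current),
      = kg·m²·s⁻²·A⁻².
  So H⁻¹ = kg⁻¹·m⁻²·s²·A².
  Pa = N/m² (pressure = force per area),
      = kg·m⁻¹·s⁻².
  N = kg·m/s² = kg·m·s⁻² (force = mass × acceleration).
  So N⁻¹ = kg⁻¹·m⁻¹·s².
  Combining: W⁻¹·K⁻¹·s·J·Ω²·Sv⁻¹·H⁻¹·m⁻¹·Pa·N⁻¹ = (kg⁻¹·m⁻²·s³) · K⁻¹ · s · (kg·m²·s⁻²) · (kg²·m⁴·s⁻⁶·A⁻⁴) · (m⁻²·s²) · (kg⁻¹·m⁻²·s²·A²) · m⁻¹ · (kg·m⁻¹·s⁻²) · (kg⁻¹·m⁻¹·s²) = kg·m⁻³·A⁻²·K⁻¹.
Left is kg²·m⁻¹·s⁻³·A⁻²·K⁻¹; right is kg·m⁻³·A⁻²·K⁻¹ — different.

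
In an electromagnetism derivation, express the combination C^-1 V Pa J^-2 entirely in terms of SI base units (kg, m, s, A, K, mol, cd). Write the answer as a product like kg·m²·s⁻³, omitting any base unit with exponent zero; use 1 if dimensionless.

m⁻³·s⁻²·A⁻²

C = A·s = s·A (charge = current × time).
So C⁻¹ = s⁻¹·A⁻¹.
V = W/A (potential = power per current),
    = kg·m²·s⁻³·A⁻¹.
Pa = N/m² (pressure = force per area),
    = kg·m⁻¹·s⁻².
J = N·m (work = force × distance),
    = kg·m²·s⁻².
So J⁻² = kg⁻²·m⁻⁴·s⁴.
Combining: C⁻¹·V·Pa·J⁻² = (s⁻¹·A⁻¹) · (kg·m²·s⁻³·A⁻¹) · (kg·m⁻¹·s⁻²) · (kg⁻²·m⁻⁴·s⁴) = m⁻³·s⁻²·A⁻².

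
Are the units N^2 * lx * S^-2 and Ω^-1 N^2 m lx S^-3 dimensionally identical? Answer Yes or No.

Left side:
  N = kg·m/s² = kg·m·s⁻² (force = mass × acceleration).
  So N² = kg²·m²·s⁻⁴.
  lx = lm/m² (illuminance = luminous flux per area),
      = m⁻²·cd.
  S = 1/Ω (conductance is reciprocal resistance),
      = kg⁻¹·m⁻²·s³·A².
  So S⁻² = kg²·m⁴·s⁻⁶·A⁻⁴.
  Combining: N²·lx·S⁻² = (kg²·m²·s⁻⁴) · (m⁻²·cd) · (kg²·m⁴·s⁻⁶·A⁻⁴) = kg⁴·m⁴·s⁻¹⁰·A⁻⁴·cd.
Right side:
  Ω = V/A (resistance = voltage per current),
      = kg·m²·s⁻³·A⁻².
  So Ω⁻¹ = kg⁻¹·m⁻²·s³·A².
  N = kg·m/s² = kg·m·s⁻² (force = mass × acceleration).
  So N² = kg²·m²·s⁻⁴.
  lx = lm/m² (illuminance = luminous flux per area),
      = m⁻²·cd.
  S = 1/Ω (conductance is reciprocal resistance),
      = kg⁻¹·m⁻²·s³·A².
  So S⁻³ = kg³·m⁶·s⁻⁹·A⁻⁶.
  Combining: Ω⁻¹·N²·m·lx·S⁻³ = (kg⁻¹·m⁻²·s³·A²) · (kg²·m²·s⁻⁴) · m · (m⁻²·cd) · (kg³·m⁶·s⁻⁹·A⁻⁶) = kg⁴·m⁵·s⁻¹⁰·A⁻⁴·cd.
Left is kg⁴·m⁴·s⁻¹⁰·A⁻⁴·cd; right is kg⁴·m⁵·s⁻¹⁰·A⁻⁴·cd — different.

No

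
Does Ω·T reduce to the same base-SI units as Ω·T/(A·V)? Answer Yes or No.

No

Left side:
  Ω = V/A (resistance = voltage per current),
      = kg·m²·s⁻³·A⁻².
  T = Wb/m² (flux density = flux per area),
      = kg·s⁻²·A⁻¹.
  Combining: Ω·T = (kg·m²·s⁻³·A⁻²) · (kg·s⁻²·A⁻¹) = kg²·m²·s⁻⁵·A⁻³.
Right side:
  Ω = kg·m²·s⁻³·A⁻².
  V = kg·m²·s⁻³·A⁻¹.
  So V⁻¹ = kg⁻¹·m⁻²·s³·A.
  T = kg·s⁻²·A⁻¹.
  Combining: Ω·A⁻¹·V⁻¹·T = (kg·m²·s⁻³·A⁻²) · A⁻¹ · (kg⁻¹·m⁻²·s³·A) · (kg·s⁻²·A⁻¹) = kg·s⁻²·A⁻³.
Left is kg²·m²·s⁻⁵·A⁻³; right is kg·s⁻²·A⁻³ — different.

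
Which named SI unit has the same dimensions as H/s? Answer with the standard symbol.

H = Wb/A (inductance = flux per current),
    = kg·m²·s⁻²·A⁻².
Combining: s⁻¹·H = s⁻¹ · (kg·m²·s⁻²·A⁻²) = kg·m²·s⁻³·A⁻².
kg·m²·s⁻³·A⁻² is the base-SI form of the ohm.

Ω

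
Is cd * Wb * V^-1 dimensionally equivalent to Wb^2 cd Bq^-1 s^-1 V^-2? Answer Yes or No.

No

Left side:
  Wb = kg·m²·s⁻²·A⁻¹.
  V = kg·m²·s⁻³·A⁻¹.
  So V⁻¹ = kg⁻¹·m⁻²·s³·A.
  Combining: cd·Wb·V⁻¹ = cd · (kg·m²·s⁻²·A⁻¹) · (kg⁻¹·m⁻²·s³·A) = s·cd.
Right side:
  Wb = kg·m²·s⁻²·A⁻¹.
  So Wb² = kg²·m⁴·s⁻⁴·A⁻².
  Bq = s⁻¹.
  So Bq⁻¹ = s.
  V = kg·m²·s⁻³·A⁻¹.
  So V⁻² = kg⁻²·m⁻⁴·s⁶·A².
  Combining: Wb²·cd·Bq⁻¹·s⁻¹·V⁻² = (kg²·m⁴·s⁻⁴·A⁻²) · cd · s · s⁻¹ · (kg⁻²·m⁻⁴·s⁶·A²) = s²·cd.
Left is s·cd; right is s²·cd — different.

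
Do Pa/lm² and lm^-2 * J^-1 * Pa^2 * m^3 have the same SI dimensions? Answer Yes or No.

Yes

Left side:
  lm = cd.
  So lm⁻² = cd⁻².
  Pa = kg·m⁻¹·s⁻².
  Combining: lm⁻²·Pa = cd⁻² · (kg·m⁻¹·s⁻²) = kg·m⁻¹·s⁻²·cd⁻².
Right side:
  lm = cd·sr = cd (luminous flux; sr is dimensionless).
  So lm⁻² = cd⁻².
  J = N·m (work = force × distance),
      = kg·m²·s⁻².
  So J⁻¹ = kg⁻¹·m⁻²·s².
  Pa = N/m² (pressure = force per area),
      = kg·m⁻¹·s⁻².
  So Pa² = kg²·m⁻²·s⁻⁴.
  Combining: lm⁻²·J⁻¹·Pa²·m³ = cd⁻² · (kg⁻¹·m⁻²·s²) · (kg²·m⁻²·s⁻⁴) · m³ = kg·m⁻¹·s⁻²·cd⁻².
Both reduce to kg·m⁻¹·s⁻²·cd⁻².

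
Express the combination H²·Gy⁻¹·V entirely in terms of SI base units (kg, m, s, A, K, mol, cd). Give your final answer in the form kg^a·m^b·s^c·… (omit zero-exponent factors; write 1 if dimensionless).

H = Wb/A (inductance = flux per current),
    = kg·m²·s⁻²·A⁻².
So H² = kg²·m⁴·s⁻⁴·A⁻⁴.
Gy = J/kg (absorbed dose = energy per mass),
    = m²·s⁻².
So Gy⁻¹ = m⁻²·s².
V = W/A (potential = power per current),
    = kg·m²·s⁻³·A⁻¹.
Combining: H²·Gy⁻¹·V = (kg²·m⁴·s⁻⁴·A⁻⁴) · (m⁻²·s²) · (kg·m²·s⁻³·A⁻¹) = kg³·m⁴·s⁻⁵·A⁻⁵.

kg³·m⁴·s⁻⁵·A⁻⁵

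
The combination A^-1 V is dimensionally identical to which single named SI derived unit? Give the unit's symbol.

Ω

V = W/A (potential = power per current),
    = kg·m²·s⁻³·A⁻¹.
Combining: A⁻¹·V = A⁻¹ · (kg·m²·s⁻³·A⁻¹) = kg·m²·s⁻³·A⁻².
kg·m²·s⁻³·A⁻² is the base-SI form of the ohm.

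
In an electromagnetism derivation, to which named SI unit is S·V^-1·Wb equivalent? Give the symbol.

S = kg⁻¹·m⁻²·s³·A².
V = kg·m²·s⁻³·A⁻¹.
So V⁻¹ = kg⁻¹·m⁻²·s³·A.
Wb = kg·m²·s⁻²·A⁻¹.
Combining: S·V⁻¹·Wb = (kg⁻¹·m⁻²·s³·A²) · (kg⁻¹·m⁻²·s³·A) · (kg·m²·s⁻²·A⁻¹) = kg⁻¹·m⁻²·s⁴·A².
kg⁻¹·m⁻²·s⁴·A² is the base-SI form of the farad.

F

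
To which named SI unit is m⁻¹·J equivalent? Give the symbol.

J = kg·m²·s⁻².
Combining: m⁻¹·J = m⁻¹ · (kg·m²·s⁻²) = kg·m·s⁻².
kg·m·s⁻² is the base-SI form of the newton.

N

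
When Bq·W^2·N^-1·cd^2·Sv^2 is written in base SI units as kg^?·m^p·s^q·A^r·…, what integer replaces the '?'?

Bq = 1/s = s⁻¹ (activity is decays per second).
W = J/s (power = energy per time),
    = kg·m²·s⁻³.
So W² = kg²·m⁴·s⁻⁶.
N = kg·m/s² = kg·m·s⁻² (force = mass × acceleration).
So N⁻¹ = kg⁻¹·m⁻¹·s².
Sv = J/kg (equivalent dose = energy per mass),
    = m²·s⁻².
So Sv² = m⁴·s⁻⁴.
Combining: Bq·W²·N⁻¹·cd²·Sv² = s⁻¹ · (kg²·m⁴·s⁻⁶) · (kg⁻¹·m⁻¹·s²) · cd² · (m⁴·s⁻⁴) = kg·m⁷·s⁻⁹·cd².
The exponent of kg is 1.

1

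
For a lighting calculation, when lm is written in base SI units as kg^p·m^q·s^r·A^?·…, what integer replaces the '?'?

0

lm = cd.
The exponent of A is 0.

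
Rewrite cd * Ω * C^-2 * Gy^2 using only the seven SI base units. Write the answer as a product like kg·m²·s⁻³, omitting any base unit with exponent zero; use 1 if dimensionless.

Ω = V/A (resistance = voltage per current),
    = kg·m²·s⁻³·A⁻².
C = A·s = s·A (charge = current × time).
So C⁻² = s⁻²·A⁻².
Gy = J/kg (absorbed dose = energy per mass),
    = m²·s⁻².
So Gy² = m⁴·s⁻⁴.
Combining: cd·Ω·C⁻²·Gy² = cd · (kg·m²·s⁻³·A⁻²) · (s⁻²·A⁻²) · (m⁴·s⁻⁴) = kg·m⁶·s⁻⁹·A⁻⁴·cd.

kg·m⁶·s⁻⁹·A⁻⁴·cd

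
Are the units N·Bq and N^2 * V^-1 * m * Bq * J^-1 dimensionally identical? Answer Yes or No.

No

Left side:
  N = kg·m/s² = kg·m·s⁻² (force = mass × acceleration).
  Bq = 1/s = s⁻¹ (activity is decays per second).
  Combining: N·Bq = (kg·m·s⁻²) · s⁻¹ = kg·m·s⁻³.
Right side:
  N = kg·m/s² = kg·m·s⁻² (force = mass × acceleration).
  So N² = kg²·m²·s⁻⁴.
  V = W/A (potential = power per current),
      = kg·m²·s⁻³·A⁻¹.
  So V⁻¹ = kg⁻¹·m⁻²·s³·A.
  Bq = 1/s = s⁻¹ (activity is decays per second).
  J = N·m (work = force × distance),
      = kg·m²·s⁻².
  So J⁻¹ = kg⁻¹·m⁻²·s².
  Combining: N²·V⁻¹·m·Bq·J⁻¹ = (kg²·m²·s⁻⁴) · (kg⁻¹·m⁻²·s³·A) · m · s⁻¹ · (kg⁻¹·m⁻²·s²) = m⁻¹·A.
Left is kg·m·s⁻³; right is m⁻¹·A — different.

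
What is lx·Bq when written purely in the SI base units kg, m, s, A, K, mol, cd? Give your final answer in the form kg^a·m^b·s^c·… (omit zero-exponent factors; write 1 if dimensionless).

lx = lm/m² (illuminance = luminous flux per area),
    = m⁻²·cd.
Bq = 1/s = s⁻¹ (activity is decays per second).
Combining: lx·Bq = (m⁻²·cd) · s⁻¹ = m⁻²·s⁻¹·cd.

m⁻²·s⁻¹·cd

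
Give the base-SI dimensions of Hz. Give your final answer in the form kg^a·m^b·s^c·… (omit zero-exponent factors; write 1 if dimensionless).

Hz = 1/s = s⁻¹ (frequency is cycles per second).

s⁻¹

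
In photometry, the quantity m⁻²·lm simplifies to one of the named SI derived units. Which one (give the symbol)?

lx

lm = cd.
Combining: m⁻²·lm = m⁻² · cd = m⁻²·cd.
m⁻²·cd is the base-SI form of the lux.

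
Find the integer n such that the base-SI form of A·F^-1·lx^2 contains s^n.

-4

F = C/V (capacitance = charge per voltage),
    = A·s/(kg·m²·s⁻³·A⁻¹) (substituting C and V),
    = kg⁻¹·m⁻²·s⁴·A².
So F⁻¹ = kg·m²·s⁻⁴·A⁻².
lx = lm/m² (illuminance = luminous flux per area),
    = m⁻²·cd.
So lx² = m⁻⁴·cd².
Combining: A·F⁻¹·lx² = A · (kg·m²·s⁻⁴·A⁻²) · (m⁻⁴·cd²) = kg·m⁻²·s⁻⁴·A⁻¹·cd².
The exponent of s is -4.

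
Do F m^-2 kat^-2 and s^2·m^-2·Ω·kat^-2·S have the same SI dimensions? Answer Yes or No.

No

Left side:
  F = C/V (capacitance = charge per voltage),
      = A·s/(kg·m²·s⁻³·A⁻¹) (substituting C and V),
      = kg⁻¹·m⁻²·s⁴·A².
  kat = mol/s = s⁻¹·mol (catalytic activity).
  So kat⁻² = s²·mol⁻².
  Combining: F·m⁻²·kat⁻² = (kg⁻¹·m⁻²·s⁴·A²) · m⁻² · (s²·mol⁻²) = kg⁻¹·m⁻⁴·s⁶·A²·mol⁻².
Right side:
  Ω = kg·m²·s⁻³·A⁻².
  kat = s⁻¹·mol.
  So kat⁻² = s²·mol⁻².
  S = kg⁻¹·m⁻²·s³·A².
  Combining: s²·m⁻²·Ω·kat⁻²·S = s² · m⁻² · (kg·m²·s⁻³·A⁻²) · (s²·mol⁻²) · (kg⁻¹·m⁻²·s³·A²) = m⁻²·s⁴·mol⁻².
Left is kg⁻¹·m⁻⁴·s⁶·A²·mol⁻²; right is m⁻²·s⁴·mol⁻² — different.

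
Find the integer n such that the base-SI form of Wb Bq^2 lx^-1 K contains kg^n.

Wb = V·s (flux: a volt is a weber per second),
    = kg·m²·s⁻²·A⁻¹.
Bq = 1/s = s⁻¹ (activity is decays per second).
So Bq² = s⁻².
lx = lm/m² (illuminance = luminous flux per area),
    = m⁻²·cd.
So lx⁻¹ = m²·cd⁻¹.
Combining: Wb·Bq²·lx⁻¹·K = (kg·m²·s⁻²·A⁻¹) · s⁻² · (m²·cd⁻¹) · K = kg·m⁴·s⁻⁴·A⁻¹·K·cd⁻¹.
The exponent of kg is 1.

1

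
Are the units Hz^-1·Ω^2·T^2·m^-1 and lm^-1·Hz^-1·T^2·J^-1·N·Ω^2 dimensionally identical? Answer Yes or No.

No

Left side:
  Hz = 1/s = s⁻¹ (frequency is cycles per second).
  So Hz⁻¹ = s.
  Ω = V/A (resistance = voltage per current),
      = kg·m²·s⁻³·A⁻².
  So Ω² = kg²·m⁴·s⁻⁶·A⁻⁴.
  T = Wb/m² (flux density = flux per area),
      = kg·s⁻²·A⁻¹.
  So T² = kg²·s⁻⁴·A⁻².
  Combining: Hz⁻¹·Ω²·T²·m⁻¹ = s · (kg²·m⁴·s⁻⁶·A⁻⁴) · (kg²·s⁻⁴·A⁻²) · m⁻¹ = kg⁴·m³·s⁻⁹·A⁻⁶.
Right side:
  lm = cd·sr = cd (luminous flux; sr is dimensionless).
  So lm⁻¹ = cd⁻¹.
  Hz = 1/s = s⁻¹ (frequency is cycles per second).
  So Hz⁻¹ = s.
  T = Wb/m² (flux density = flux per area),
      = kg·s⁻²·A⁻¹.
  So T² = kg²·s⁻⁴·A⁻².
  J = N·m (work = force × distance),
      = kg·m²·s⁻².
  So J⁻¹ = kg⁻¹·m⁻²·s².
  N = kg·m/s² = kg·m·s⁻² (force = mass × acceleration).
  Ω = V/A (resistance = voltage per current),
      = kg·m²·s⁻³·A⁻².
  So Ω² = kg²·m⁴·s⁻⁶·A⁻⁴.
  Combining: lm⁻¹·Hz⁻¹·T²·J⁻¹·N·Ω² = cd⁻¹ · s · (kg²·s⁻⁴·A⁻²) · (kg⁻¹·m⁻²·s²) · (kg·m·s⁻²) · (kg²·m⁴·s⁻⁶·A⁻⁴) = kg⁴·m³·s⁻⁹·A⁻⁶·cd⁻¹.
Left is kg⁴·m³·s⁻⁹·A⁻⁶; right is kg⁴·m³·s⁻⁹·A⁻⁶·cd⁻¹ — different.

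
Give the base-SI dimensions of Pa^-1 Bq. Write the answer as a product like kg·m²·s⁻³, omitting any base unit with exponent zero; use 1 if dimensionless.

kg⁻¹·m·s

Pa = kg·m⁻¹·s⁻².
So Pa⁻¹ = kg⁻¹·m·s².
Bq = s⁻¹.
Combining: Pa⁻¹·Bq = (kg⁻¹·m·s²) · s⁻¹ = kg⁻¹·m·s.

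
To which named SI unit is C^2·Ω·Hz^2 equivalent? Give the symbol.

W

C = s·A.
So C² = s²·A².
Ω = kg·m²·s⁻³·A⁻².
Hz = s⁻¹.
So Hz² = s⁻².
Combining: C²·Ω·Hz² = (s²·A²) · (kg·m²·s⁻³·A⁻²) · s⁻² = kg·m²·s⁻³.
kg·m²·s⁻³ is the base-SI form of the watt.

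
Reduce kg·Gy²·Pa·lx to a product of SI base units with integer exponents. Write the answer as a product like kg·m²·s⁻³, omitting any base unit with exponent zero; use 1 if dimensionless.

Gy = m²·s⁻².
So Gy² = m⁴·s⁻⁴.
Pa = kg·m⁻¹·s⁻².
lx = m⁻²·cd.
Combining: kg·Gy²·Pa·lx = kg · (m⁴·s⁻⁴) · (kg·m⁻¹·s⁻²) · (m⁻²·cd) = kg²·m·s⁻⁶·cd.

kg²·m·s⁻⁶·cd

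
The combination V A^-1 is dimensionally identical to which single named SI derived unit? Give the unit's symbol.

Ω

V = W/A (potential = power per current),
    = kg·m²·s⁻³·A⁻¹.
Combining: V·A⁻¹ = (kg·m²·s⁻³·A⁻¹) · A⁻¹ = kg·m²·s⁻³·A⁻².
kg·m²·s⁻³·A⁻² is the base-SI form of the ohm.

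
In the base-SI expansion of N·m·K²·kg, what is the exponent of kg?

2

N = kg·m·s⁻².
Combining: N·m·K²·kg = (kg·m·s⁻²) · m · K² · kg = kg²·m²·s⁻²·K².
The exponent of kg is 2.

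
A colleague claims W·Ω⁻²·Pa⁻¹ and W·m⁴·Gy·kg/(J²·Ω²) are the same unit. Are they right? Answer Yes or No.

Left side:
  W = kg·m²·s⁻³.
  Ω = kg·m²·s⁻³·A⁻².
  So Ω⁻² = kg⁻²·m⁻⁴·s⁶·A⁴.
  Pa = kg·m⁻¹·s⁻².
  So Pa⁻¹ = kg⁻¹·m·s².
  Combining: W·Ω⁻²·Pa⁻¹ = (kg·m²·s⁻³) · (kg⁻²·m⁻⁴·s⁶·A⁴) · (kg⁻¹·m·s²) = kg⁻²·m⁻¹·s⁵·A⁴.
Right side:
  W = J/s (power = energy per time),
      = kg·m²·s⁻³.
  J = N·m (work = force × distance),
      = kg·m²·s⁻².
  So J⁻² = kg⁻²·m⁻⁴·s⁴.
  Gy = J/kg (absorbed dose = energy per mass),
      = m²·s⁻².
  Ω = V/A (resistance = voltage per current),
      = kg·m²·s⁻³·A⁻².
  So Ω⁻² = kg⁻²·m⁻⁴·s⁶·A⁴.
  Combining: W·m⁴·J⁻²·Gy·Ω⁻²·kg = (kg·m²·s⁻³) · m⁴ · (kg⁻²·m⁻⁴·s⁴) · (m²·s⁻²) · (kg⁻²·m⁻⁴·s⁶·A⁴) · kg = kg⁻²·s⁵·A⁴.
Left is kg⁻²·m⁻¹·s⁵·A⁴; right is kg⁻²·s⁵·A⁴ — different.

No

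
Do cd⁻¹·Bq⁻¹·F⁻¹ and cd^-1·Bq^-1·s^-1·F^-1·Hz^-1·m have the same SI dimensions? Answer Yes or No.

No

Left side:
  Bq = 1/s = s⁻¹ (activity is decays per second).
  So Bq⁻¹ = s.
  F = C/V (capacitance = charge per voltage),
      = A·s/(kg·m²·s⁻³·A⁻¹) (substituting C and V),
      = kg⁻¹·m⁻²·s⁴·A².
  So F⁻¹ = kg·m²·s⁻⁴·A⁻².
  Combining: cd⁻¹·Bq⁻¹·F⁻¹ = cd⁻¹ · s · (kg·m²·s⁻⁴·A⁻²) = kg·m²·s⁻³·A⁻²·cd⁻¹.
Right side:
  Bq = s⁻¹.
  So Bq⁻¹ = s.
  F = kg⁻¹·m⁻²·s⁴·A².
  So F⁻¹ = kg·m²·s⁻⁴·A⁻².
  Hz = s⁻¹.
  So Hz⁻¹ = s.
  Combining: cd⁻¹·Bq⁻¹·s⁻¹·F⁻¹·Hz⁻¹·m = cd⁻¹ · s · s⁻¹ · (kg·m²·s⁻⁴·A⁻²) · s · m = kg·m³·s⁻³·A⁻²·cd⁻¹.
Left is kg·m²·s⁻³·A⁻²·cd⁻¹; right is kg·m³·s⁻³·A⁻²·cd⁻¹ — different.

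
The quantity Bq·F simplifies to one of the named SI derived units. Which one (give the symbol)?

Bq = 1/s = s⁻¹ (activity is decays per second).
F = C/V (capacitance = charge per voltage),
    = A·s/(kg·m²·s⁻³·A⁻¹) (substituting C and V),
    = kg⁻¹·m⁻²·s⁴·A².
Combining: Bq·F = s⁻¹ · (kg⁻¹·m⁻²·s⁴·A²) = kg⁻¹·m⁻²·s³·A².
kg⁻¹·m⁻²·s³·A² is the base-SI form of the siemens.

S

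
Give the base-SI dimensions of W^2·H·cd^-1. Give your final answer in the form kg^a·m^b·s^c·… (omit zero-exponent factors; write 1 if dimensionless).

W = kg·m²·s⁻³.
So W² = kg²·m⁴·s⁻⁶.
H = kg·m²·s⁻²·A⁻².
Combining: W²·H·cd⁻¹ = (kg²·m⁴·s⁻⁶) · (kg·m²·s⁻²·A⁻²) · cd⁻¹ = kg³·m⁶·s⁻⁸·A⁻²·cd⁻¹.

kg³·m⁶·s⁻⁸·A⁻²·cd⁻¹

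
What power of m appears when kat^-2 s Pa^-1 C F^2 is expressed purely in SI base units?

kat = s⁻¹·mol.
So kat⁻² = s²·mol⁻².
Pa = kg·m⁻¹·s⁻².
So Pa⁻¹ = kg⁻¹·m·s².
C = s·A.
F = kg⁻¹·m⁻²·s⁴·A².
So F² = kg⁻²·m⁻⁴·s⁸·A⁴.
Combining: kat⁻²·s·Pa⁻¹·C·F² = (s²·mol⁻²) · s · (kg⁻¹·m·s²) · (s·A) · (kg⁻²·m⁻⁴·s⁸·A⁴) = kg⁻³·m⁻³·s¹⁴·A⁵·mol⁻².
The exponent of m is -3.

-3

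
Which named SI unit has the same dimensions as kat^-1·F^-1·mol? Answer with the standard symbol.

Ω

kat = s⁻¹·mol.
So kat⁻¹ = s·mol⁻¹.
F = kg⁻¹·m⁻²·s⁴·A².
So F⁻¹ = kg·m²·s⁻⁴·A⁻².
Combining: kat⁻¹·F⁻¹·mol = (s·mol⁻¹) · (kg·m²·s⁻⁴·A⁻²) · mol = kg·m²·s⁻³·A⁻².
kg·m²·s⁻³·A⁻² is the base-SI form of the ohm.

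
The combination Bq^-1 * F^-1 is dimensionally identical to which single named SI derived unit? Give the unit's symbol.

Ω

Bq = 1/s = s⁻¹ (activity is decays per second).
So Bq⁻¹ = s.
F = C/V (capacitance = charge per voltage),
    = A·s/(kg·m²·s⁻³·A⁻¹) (substituting C and V),
    = kg⁻¹·m⁻²·s⁴·A².
So F⁻¹ = kg·m²·s⁻⁴·A⁻².
Combining: Bq⁻¹·F⁻¹ = s · (kg·m²·s⁻⁴·A⁻²) = kg·m²·s⁻³·A⁻².
kg·m²·s⁻³·A⁻² is the base-SI form of the ohm.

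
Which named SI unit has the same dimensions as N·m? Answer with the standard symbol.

N = kg·m/s² = kg·m·s⁻² (force = mass × acceleration).
Combining: N·m = (kg·m·s⁻²) · m = kg·m²·s⁻².
kg·m²·s⁻² is the base-SI form of the joule.

J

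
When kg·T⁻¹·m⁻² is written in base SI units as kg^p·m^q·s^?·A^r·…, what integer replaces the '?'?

2

T = Wb/m² (flux density = flux per area),
    = kg·s⁻²·A⁻¹.
So T⁻¹ = kg⁻¹·s²·A.
Combining: kg·T⁻¹·m⁻² = kg · (kg⁻¹·s²·A) · m⁻² = m⁻²·s²·A.
The exponent of s is 2.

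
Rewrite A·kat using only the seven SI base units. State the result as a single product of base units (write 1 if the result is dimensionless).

s⁻¹·A·mol

kat = mol/s = s⁻¹·mol (catalytic activity).
Combining: A·kat = A · (s⁻¹·mol) = s⁻¹·A·mol.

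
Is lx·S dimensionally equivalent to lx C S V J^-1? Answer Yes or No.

Left side:
  lx = lm/m² (illuminance = luminous flux per area),
      = m⁻²·cd.
  S = 1/Ω (conductance is reciprocal resistance),
      = kg⁻¹·m⁻²·s³·A².
  Combining: lx·S = (m⁻²·cd) · (kg⁻¹·m⁻²·s³·A²) = kg⁻¹·m⁻⁴·s³·A²·cd.
Right side:
  lx = m⁻²·cd.
  C = s·A.
  S = kg⁻¹·m⁻²·s³·A².
  V = kg·m²·s⁻³·A⁻¹.
  J = kg·m²·s⁻².
  So J⁻¹ = kg⁻¹·m⁻²·s².
  Combining: lx·C·S·V·J⁻¹ = (m⁻²·cd) · (s·A) · (kg⁻¹·m⁻²·s³·A²) · (kg·m²·s⁻³·A⁻¹) · (kg⁻¹·m⁻²·s²) = kg⁻¹·m⁻⁴·s³·A²·cd.
Both reduce to kg⁻¹·m⁻⁴·s³·A²·cd.

Yes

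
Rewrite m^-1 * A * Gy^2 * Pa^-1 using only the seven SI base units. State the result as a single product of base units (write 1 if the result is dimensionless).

Gy = J/kg (absorbed dose = energy per mass),
    = m²·s⁻².
So Gy² = m⁴·s⁻⁴.
Pa = N/m² (pressure = force per area),
    = kg·m⁻¹·s⁻².
So Pa⁻¹ = kg⁻¹·m·s².
Combining: m⁻¹·A·Gy²·Pa⁻¹ = m⁻¹ · A · (m⁴·s⁻⁴) · (kg⁻¹·m·s²) = kg⁻¹·m⁴·s⁻²·A.

kg⁻¹·m⁴·s⁻²·A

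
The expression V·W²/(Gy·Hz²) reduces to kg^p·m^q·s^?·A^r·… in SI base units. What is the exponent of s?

-5

V = W/A (potential = power per current),
    = kg·m²·s⁻³·A⁻¹.
Gy = J/kg (absorbed dose = energy per mass),
    = m²·s⁻².
So Gy⁻¹ = m⁻²·s².
W = J/s (power = energy per time),
    = kg·m²·s⁻³.
So W² = kg²·m⁴·s⁻⁶.
Hz = 1/s = s⁻¹ (frequency is cycles per second).
So Hz⁻² = s².
Combining: V·Gy⁻¹·W²·Hz⁻² = (kg·m²·s⁻³·A⁻¹) · (m⁻²·s²) · (kg²·m⁴·s⁻⁶) · s² = kg³·m⁴·s⁻⁵·A⁻¹.
The exponent of s is -5.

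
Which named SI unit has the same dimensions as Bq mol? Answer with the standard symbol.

kat

Bq = 1/s = s⁻¹ (activity is decays per second).
Combining: Bq·mol = s⁻¹ · mol = s⁻¹·mol.
s⁻¹·mol is the base-SI form of the katal.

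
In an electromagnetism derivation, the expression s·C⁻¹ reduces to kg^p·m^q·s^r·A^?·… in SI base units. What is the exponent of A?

-1

C = A·s = s·A (charge = current × time).
So C⁻¹ = s⁻¹·A⁻¹.
Combining: s·C⁻¹ = s · (s⁻¹·A⁻¹) = A⁻¹.
The exponent of A is -1.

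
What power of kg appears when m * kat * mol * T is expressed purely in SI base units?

kat = mol/s = s⁻¹·mol (catalytic activity).
T = Wb/m² (flux density = flux per area),
    = kg·s⁻²·A⁻¹.
Combining: m·kat·mol·T = m · (s⁻¹·mol) · mol · (kg·s⁻²·A⁻¹) = kg·m·s⁻³·A⁻¹·mol².
The exponent of kg is 1.

1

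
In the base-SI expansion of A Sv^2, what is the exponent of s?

-4

Sv = J/kg (equivalent dose = energy per mass),
    = m²·s⁻².
So Sv² = m⁴·s⁻⁴.
Combining: A·Sv² = A · (m⁴·s⁻⁴) = m⁴·s⁻⁴·A.
The exponent of s is -4.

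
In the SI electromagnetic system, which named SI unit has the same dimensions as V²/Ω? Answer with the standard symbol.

Ω = kg·m²·s⁻³·A⁻².
So Ω⁻¹ = kg⁻¹·m⁻²·s³·A².
V = kg·m²·s⁻³·A⁻¹.
So V² = kg²·m⁴·s⁻⁶·A⁻².
Combining: Ω⁻¹·V² = (kg⁻¹·m⁻²·s³·A²) · (kg²·m⁴·s⁻⁶·A⁻²) = kg·m²·s⁻³.
kg·m²·s⁻³ is the base-SI form of the watt.

W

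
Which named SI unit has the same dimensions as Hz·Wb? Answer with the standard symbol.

V

Hz = s⁻¹.
Wb = kg·m²·s⁻²·A⁻¹.
Combining: Hz·Wb = s⁻¹ · (kg·m²·s⁻²·A⁻¹) = kg·m²·s⁻³·A⁻¹.
kg·m²·s⁻³·A⁻¹ is the base-SI form of the volt.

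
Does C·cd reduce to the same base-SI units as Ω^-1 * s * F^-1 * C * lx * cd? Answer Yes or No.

Left side:
  C = s·A.
  Combining: C·cd = (s·A) · cd = s·A·cd.
Right side:
  Ω = V/A (resistance = voltage per current),
      = kg·m²·s⁻³·A⁻².
  So Ω⁻¹ = kg⁻¹·m⁻²·s³·A².
  F = C/V (capacitance = charge per voltage),
      = A·s/(kg·m²·s⁻³·A⁻¹) (substituting C and V),
      = kg⁻¹·m⁻²·s⁴·A².
  So F⁻¹ = kg·m²·s⁻⁴·A⁻².
  C = A·s = s·A (charge = current × time).
  lx = lm/m² (illuminance = luminous flux per area),
      = m⁻²·cd.
  Combining: Ω⁻¹·s·F⁻¹·C·lx·cd = (kg⁻¹·m⁻²·s³·A²) · s · (kg·m²·s⁻⁴·A⁻²) · (s·A) · (m⁻²·cd) · cd = m⁻²·s·A·cd².
Left is s·A·cd; right is m⁻²·s·A·cd² — different.

No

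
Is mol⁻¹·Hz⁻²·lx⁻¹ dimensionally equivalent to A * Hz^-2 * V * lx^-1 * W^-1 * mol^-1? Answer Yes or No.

Yes

Left side:
  Hz = 1/s = s⁻¹ (frequency is cycles per second).
  So Hz⁻² = s².
  lx = lm/m² (illuminance = luminous flux per area),
      = m⁻²·cd.
  So lx⁻¹ = m²·cd⁻¹.
  Combining: mol⁻¹·Hz⁻²·lx⁻¹ = mol⁻¹ · s² · (m²·cd⁻¹) = m²·s²·mol⁻¹·cd⁻¹.
Right side:
  Hz = 1/s = s⁻¹ (frequency is cycles per second).
  So Hz⁻² = s².
  V = W/A (potential = power per current),
      = kg·m²·s⁻³·A⁻¹.
  lx = lm/m² (illuminance = luminous flux per area),
      = m⁻²·cd.
  So lx⁻¹ = m²·cd⁻¹.
  W = J/s (power = energy per time),
      = kg·m²·s⁻³.
  So W⁻¹ = kg⁻¹·m⁻²·s³.
  Combining: A·Hz⁻²·V·lx⁻¹·W⁻¹·mol⁻¹ = A · s² · (kg·m²·s⁻³·A⁻¹) · (m²·cd⁻¹) · (kg⁻¹·m⁻²·s³) · mol⁻¹ = m²·s²·mol⁻¹·cd⁻¹.
Both reduce to m²·s²·mol⁻¹·cd⁻¹.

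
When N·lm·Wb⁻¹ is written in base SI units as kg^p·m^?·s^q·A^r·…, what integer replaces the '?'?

-1

N = kg·m·s⁻².
lm = cd.
Wb = kg·m²·s⁻²·A⁻¹.
So Wb⁻¹ = kg⁻¹·m⁻²·s²·A.
Combining: N·lm·Wb⁻¹ = (kg·m·s⁻²) · cd · (kg⁻¹·m⁻²·s²·A) = m⁻¹·A·cd.
The exponent of m is -1.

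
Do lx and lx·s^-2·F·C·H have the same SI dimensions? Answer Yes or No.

No

Left side:
  lx = lm/m² (illuminance = luminous flux per area),
      = m⁻²·cd.
Right side:
  lx = m⁻²·cd.
  F = kg⁻¹·m⁻²·s⁴·A².
  C = s·A.
  H = kg·m²·s⁻²·A⁻².
  Combining: lx·s⁻²·F·C·H = (m⁻²·cd) · s⁻² · (kg⁻¹·m⁻²·s⁴·A²) · (s·A) · (kg·m²·s⁻²·A⁻²) = m⁻²·s·A·cd.
Left is m⁻²·cd; right is m⁻²·s·A·cd — different.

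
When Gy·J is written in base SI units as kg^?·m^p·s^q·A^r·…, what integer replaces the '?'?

Gy = m²·s⁻².
J = kg·m²·s⁻².
Combining: Gy·J = (m²·s⁻²) · (kg·m²·s⁻²) = kg·m⁴·s⁻⁴.
The exponent of kg is 1.

1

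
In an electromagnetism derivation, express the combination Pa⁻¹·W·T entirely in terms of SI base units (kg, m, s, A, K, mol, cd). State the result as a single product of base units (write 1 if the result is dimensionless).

kg·m³·s⁻³·A⁻¹

Pa = N/m² (pressure = force per area),
    = kg·m⁻¹·s⁻².
So Pa⁻¹ = kg⁻¹·m·s².
W = J/s (power = energy per time),
    = kg·m²·s⁻³.
T = Wb/m² (flux density = flux per area),
    = kg·s⁻²·A⁻¹.
Combining: Pa⁻¹·W·T = (kg⁻¹·m·s²) · (kg·m²·s⁻³) · (kg·s⁻²·A⁻¹) = kg·m³·s⁻³·A⁻¹.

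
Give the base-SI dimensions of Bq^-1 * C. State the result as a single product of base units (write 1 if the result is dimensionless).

s²·A

Bq = 1/s = s⁻¹ (activity is decays per second).
So Bq⁻¹ = s.
C = A·s = s·A (charge = current × time).
Combining: Bq⁻¹·C = s · (s·A) = s²·A.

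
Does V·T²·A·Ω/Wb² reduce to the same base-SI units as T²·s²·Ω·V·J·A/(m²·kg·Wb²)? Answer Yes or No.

Yes

Left side:
  V = W/A (potential = power per current),
      = kg·m²·s⁻³·A⁻¹.
  T = Wb/m² (flux density = flux per area),
      = kg·s⁻²·A⁻¹.
  So T² = kg²·s⁻⁴·A⁻².
  Wb = V·s (flux: a volt is a weber per second),
      = kg·m²·s⁻²·A⁻¹.
  So Wb⁻² = kg⁻²·m⁻⁴·s⁴·A².
  Ω = V/A (resistance = voltage per current),
      = kg·m²·s⁻³·A⁻².
  Combining: V·T²·Wb⁻²·A·Ω = (kg·m²·s⁻³·A⁻¹) · (kg²·s⁻⁴·A⁻²) · (kg⁻²·m⁻⁴·s⁴·A²) · A · (kg·m²·s⁻³·A⁻²) = kg²·s⁻⁶·A⁻².
Right side:
  T = kg·s⁻²·A⁻¹.
  So T² = kg²·s⁻⁴·A⁻².
  Ω = kg·m²·s⁻³·A⁻².
  V = kg·m²·s⁻³·A⁻¹.
  Wb = kg·m²·s⁻²·A⁻¹.
  So Wb⁻² = kg⁻²·m⁻⁴·s⁴·A².
  J = kg·m²·s⁻².
  Combining: m⁻²·T²·kg⁻¹·s²·Ω·V·Wb⁻²·J·A = m⁻² · (kg²·s⁻⁴·A⁻²) · kg⁻¹ · s² · (kg·m²·s⁻³·A⁻²) · (kg·m²·s⁻³·A⁻¹) · (kg⁻²·m⁻⁴·s⁴·A²) · (kg·m²·s⁻²) · A = kg²·s⁻⁶·A⁻².
Both reduce to kg²·s⁻⁶·A⁻².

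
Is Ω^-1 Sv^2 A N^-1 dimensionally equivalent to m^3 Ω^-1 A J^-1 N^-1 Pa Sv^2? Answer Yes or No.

Left side:
  Ω = kg·m²·s⁻³·A⁻².
  So Ω⁻¹ = kg⁻¹·m⁻²·s³·A².
  Sv = m²·s⁻².
  So Sv² = m⁴·s⁻⁴.
  N = kg·m·s⁻².
  So N⁻¹ = kg⁻¹·m⁻¹·s².
  Combining: Ω⁻¹·Sv²·A·N⁻¹ = (kg⁻¹·m⁻²·s³·A²) · (m⁴·s⁻⁴) · A · (kg⁻¹·m⁻¹·s²) = kg⁻²·m·s·A³.
Right side:
  Ω = V/A (resistance = voltage per current),
      = kg·m²·s⁻³·A⁻².
  So Ω⁻¹ = kg⁻¹·m⁻²·s³·A².
  J = N·m (work = force × distance),
      = kg·m²·s⁻².
  So J⁻¹ = kg⁻¹·m⁻²·s².
  N = kg·m/s² = kg·m·s⁻² (force = mass × acceleration).
  So N⁻¹ = kg⁻¹·m⁻¹·s².
  Pa = N/m² (pressure = force per area),
      = kg·m⁻¹·s⁻².
  Sv = J/kg (equivalent dose = energy per mass),
      = m²·s⁻².
  So Sv² = m⁴·s⁻⁴.
  Combining: m³·Ω⁻¹·A·J⁻¹·N⁻¹·Pa·Sv² = m³ · (kg⁻¹·m⁻²·s³·A²) · A · (kg⁻¹·m⁻²·s²) · (kg⁻¹·m⁻¹·s²) · (kg·m⁻¹·s⁻²) · (m⁴·s⁻⁴) = kg⁻²·m·s·A³.
Both reduce to kg⁻²·m·s·A³.

Yes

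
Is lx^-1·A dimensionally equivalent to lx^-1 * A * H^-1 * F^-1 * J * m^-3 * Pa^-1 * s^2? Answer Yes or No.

Yes

Left side:
  lx = m⁻²·cd.
  So lx⁻¹ = m²·cd⁻¹.
  Combining: lx⁻¹·A = (m²·cd⁻¹) · A = m²·A·cd⁻¹.
Right side:
  lx = lm/m² (illuminance = luminous flux per area),
      = m⁻²·cd.
  So lx⁻¹ = m²·cd⁻¹.
  H = Wb/A (inductance = flux per current),
      = kg·m²·s⁻²·A⁻².
  So H⁻¹ = kg⁻¹·m⁻²·s²·A².
  F = C/V (capacitance = charge per voltage),
      = A·s/(kg·m²·s⁻³·A⁻¹) (substituting C and V),
      = kg⁻¹·m⁻²·s⁴·A².
  So F⁻¹ = kg·m²·s⁻⁴·A⁻².
  J = N·m (work = force × distance),
      = kg·m²·s⁻².
  Pa = N/m² (pressure = force per area),
      = kg·m⁻¹·s⁻².
  So Pa⁻¹ = kg⁻¹·m·s².
  Combining: lx⁻¹·A·H⁻¹·F⁻¹·J·m⁻³·Pa⁻¹·s² = (m²·cd⁻¹) · A · (kg⁻¹·m⁻²·s²·A²) · (kg·m²·s⁻⁴·A⁻²) · (kg·m²·s⁻²) · m⁻³ · (kg⁻¹·m·s²) · s² = m²·A·cd⁻¹.
Both reduce to m²·A·cd⁻¹.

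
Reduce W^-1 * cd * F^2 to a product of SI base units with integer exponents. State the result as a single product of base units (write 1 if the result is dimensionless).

kg⁻³·m⁻⁶·s¹¹·A⁴·cd

W = kg·m²·s⁻³.
So W⁻¹ = kg⁻¹·m⁻²·s³.
F = kg⁻¹·m⁻²·s⁴·A².
So F² = kg⁻²·m⁻⁴·s⁸·A⁴.
Combining: W⁻¹·cd·F² = (kg⁻¹·m⁻²·s³) · cd · (kg⁻²·m⁻⁴·s⁸·A⁴) = kg⁻³·m⁻⁶·s¹¹·A⁴·cd.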